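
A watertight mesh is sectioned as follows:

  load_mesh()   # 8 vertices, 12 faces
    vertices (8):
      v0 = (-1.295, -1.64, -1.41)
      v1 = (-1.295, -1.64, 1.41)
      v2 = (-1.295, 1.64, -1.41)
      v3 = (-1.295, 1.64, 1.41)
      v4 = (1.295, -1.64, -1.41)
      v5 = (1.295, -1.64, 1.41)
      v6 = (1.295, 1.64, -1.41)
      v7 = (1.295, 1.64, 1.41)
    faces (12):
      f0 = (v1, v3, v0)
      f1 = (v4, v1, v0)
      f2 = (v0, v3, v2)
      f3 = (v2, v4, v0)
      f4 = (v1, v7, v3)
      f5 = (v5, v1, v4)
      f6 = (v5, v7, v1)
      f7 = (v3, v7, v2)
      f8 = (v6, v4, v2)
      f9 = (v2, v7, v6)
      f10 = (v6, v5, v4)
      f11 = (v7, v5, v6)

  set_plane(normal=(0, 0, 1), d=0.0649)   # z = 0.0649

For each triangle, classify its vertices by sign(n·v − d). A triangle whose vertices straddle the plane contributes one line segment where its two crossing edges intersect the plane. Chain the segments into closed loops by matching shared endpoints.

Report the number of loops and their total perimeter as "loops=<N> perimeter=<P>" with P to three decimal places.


Straddling triangles (8 of 12):
  (v1,v3,v0) [++-] → (-1.295, 0.0754865, 0.0649)–(-1.295, -1.64, 0.0649)  len=1.7155
  (v4,v1,v0) [-+-] → (-0.0596067, -1.64, 0.0649)–(-1.295, -1.64, 0.0649)  len=1.2354
  (v0,v3,v2) [-+-] → (-1.295, 0.0754865, 0.0649)–(-1.295, 1.64, 0.0649)  len=1.5645
  (v5,v1,v4) [++-] → (-0.0596067, -1.64, 0.0649)–(1.295, -1.64, 0.0649)  len=1.3546
  (v3,v7,v2) [++-] → (0.0596067, 1.64, 0.0649)–(-1.295, 1.64, 0.0649)  len=1.3546
  (v2,v7,v6) [-+-] → (0.0596067, 1.64, 0.0649)–(1.295, 1.64, 0.0649)  len=1.2354
  (v6,v5,v4) [-+-] → (1.295, -0.0754865, 0.0649)–(1.295, -1.64, 0.0649)  len=1.5645
  (v7,v5,v6) [++-] → (1.295, -0.0754865, 0.0649)–(1.295, 1.64, 0.0649)  len=1.7155

Chained into 1 loop(s):
  loop 1: 8 segments, perimeter = 11.7400
Total perimeter = 11.740

loops=1 perimeter=11.740


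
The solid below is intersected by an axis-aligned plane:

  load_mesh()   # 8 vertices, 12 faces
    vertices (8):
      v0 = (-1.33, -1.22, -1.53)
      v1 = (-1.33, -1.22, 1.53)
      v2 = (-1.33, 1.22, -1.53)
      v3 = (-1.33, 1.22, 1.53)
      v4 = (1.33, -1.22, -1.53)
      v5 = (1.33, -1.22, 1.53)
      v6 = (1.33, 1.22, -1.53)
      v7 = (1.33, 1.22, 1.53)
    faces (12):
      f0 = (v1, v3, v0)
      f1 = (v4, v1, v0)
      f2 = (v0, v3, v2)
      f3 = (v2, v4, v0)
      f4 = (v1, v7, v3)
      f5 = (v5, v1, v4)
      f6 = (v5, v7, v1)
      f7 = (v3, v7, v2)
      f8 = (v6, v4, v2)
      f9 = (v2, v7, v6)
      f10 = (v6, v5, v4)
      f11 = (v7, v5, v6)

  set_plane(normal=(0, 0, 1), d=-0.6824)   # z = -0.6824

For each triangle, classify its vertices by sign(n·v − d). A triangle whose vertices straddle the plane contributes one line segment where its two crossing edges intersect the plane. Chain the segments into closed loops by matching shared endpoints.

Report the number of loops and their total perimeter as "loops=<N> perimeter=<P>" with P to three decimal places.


loops=1 perimeter=10.200

Straddling triangles (8 of 12):
  (v1,v3,v0) [++-] → (-1.33, -0.544136, -0.6824)–(-1.33, -1.22, -0.6824)  len=0.6759
  (v4,v1,v0) [-+-] → (0.593197, -1.22, -0.6824)–(-1.33, -1.22, -0.6824)  len=1.9232
  (v0,v3,v2) [-+-] → (-1.33, -0.544136, -0.6824)–(-1.33, 1.22, -0.6824)  len=1.7641
  (v5,v1,v4) [++-] → (0.593197, -1.22, -0.6824)–(1.33, -1.22, -0.6824)  len=0.7368
  (v3,v7,v2) [++-] → (-0.593197, 1.22, -0.6824)–(-1.33, 1.22, -0.6824)  len=0.7368
  (v2,v7,v6) [-+-] → (-0.593197, 1.22, -0.6824)–(1.33, 1.22, -0.6824)  len=1.9232
  (v6,v5,v4) [-+-] → (1.33, 0.544136, -0.6824)–(1.33, -1.22, -0.6824)  len=1.7641
  (v7,v5,v6) [++-] → (1.33, 0.544136, -0.6824)–(1.33, 1.22, -0.6824)  len=0.6759

Chained into 1 loop(s):
  loop 1: 8 segments, perimeter = 10.2000
Total perimeter = 10.200


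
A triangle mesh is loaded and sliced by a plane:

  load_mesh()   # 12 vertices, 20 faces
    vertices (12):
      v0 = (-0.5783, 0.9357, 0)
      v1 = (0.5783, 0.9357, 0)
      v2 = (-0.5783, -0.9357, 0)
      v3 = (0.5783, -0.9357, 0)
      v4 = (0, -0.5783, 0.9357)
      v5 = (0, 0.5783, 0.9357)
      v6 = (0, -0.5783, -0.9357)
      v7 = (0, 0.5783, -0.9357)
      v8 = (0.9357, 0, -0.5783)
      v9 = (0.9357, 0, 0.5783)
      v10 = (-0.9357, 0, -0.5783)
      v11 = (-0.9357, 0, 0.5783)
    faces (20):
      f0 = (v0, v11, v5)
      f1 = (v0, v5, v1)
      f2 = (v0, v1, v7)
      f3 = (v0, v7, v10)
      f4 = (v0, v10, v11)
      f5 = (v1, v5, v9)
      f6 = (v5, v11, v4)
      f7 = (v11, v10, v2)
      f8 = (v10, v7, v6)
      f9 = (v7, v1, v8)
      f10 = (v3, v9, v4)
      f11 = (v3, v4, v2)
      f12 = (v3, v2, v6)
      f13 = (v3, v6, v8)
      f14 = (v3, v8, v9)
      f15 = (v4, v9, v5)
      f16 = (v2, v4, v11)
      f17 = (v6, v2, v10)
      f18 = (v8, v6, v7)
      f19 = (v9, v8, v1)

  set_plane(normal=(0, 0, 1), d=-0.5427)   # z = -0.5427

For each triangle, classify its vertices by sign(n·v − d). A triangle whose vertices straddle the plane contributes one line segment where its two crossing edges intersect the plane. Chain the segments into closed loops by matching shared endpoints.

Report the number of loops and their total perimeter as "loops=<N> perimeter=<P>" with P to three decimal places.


Straddling triangles (10 of 20):
  (v0,v1,v7) [++-] → (0.24289, 0.72841, -0.5427)–(-0.24289, 0.72841, -0.5427)  len=0.4858
  (v0,v7,v10) [+--] → (-0.24289, 0.72841, -0.5427)–(-0.913699, 0.0576015, -0.5427)  len=0.9487
  (v0,v10,v11) [+-+] → (-0.913699, 0.0576015, -0.5427)–(-0.9357, 0, -0.5427)  len=0.0617
  (v11,v10,v2) [+-+] → (-0.9357, 0, -0.5427)–(-0.913699, -0.0576015, -0.5427)  len=0.0617
  (v7,v1,v8) [-+-] → (0.24289, 0.72841, -0.5427)–(0.913699, 0.0576015, -0.5427)  len=0.9487
  (v3,v2,v6) [++-] → (-0.24289, -0.72841, -0.5427)–(0.24289, -0.72841, -0.5427)  len=0.4858
  (v3,v6,v8) [+--] → (0.24289, -0.72841, -0.5427)–(0.913699, -0.0576015, -0.5427)  len=0.9487
  (v3,v8,v9) [+-+] → (0.913699, -0.0576015, -0.5427)–(0.9357, 0, -0.5427)  len=0.0617
  (v6,v2,v10) [-+-] → (-0.24289, -0.72841, -0.5427)–(-0.913699, -0.0576015, -0.5427)  len=0.9487
  (v9,v8,v1) [+-+] → (0.9357, 0, -0.5427)–(0.913699, 0.0576015, -0.5427)  len=0.0617

Chained into 1 loop(s):
  loop 1: 10 segments, perimeter = 5.0129
Total perimeter = 5.013

loops=1 perimeter=5.013


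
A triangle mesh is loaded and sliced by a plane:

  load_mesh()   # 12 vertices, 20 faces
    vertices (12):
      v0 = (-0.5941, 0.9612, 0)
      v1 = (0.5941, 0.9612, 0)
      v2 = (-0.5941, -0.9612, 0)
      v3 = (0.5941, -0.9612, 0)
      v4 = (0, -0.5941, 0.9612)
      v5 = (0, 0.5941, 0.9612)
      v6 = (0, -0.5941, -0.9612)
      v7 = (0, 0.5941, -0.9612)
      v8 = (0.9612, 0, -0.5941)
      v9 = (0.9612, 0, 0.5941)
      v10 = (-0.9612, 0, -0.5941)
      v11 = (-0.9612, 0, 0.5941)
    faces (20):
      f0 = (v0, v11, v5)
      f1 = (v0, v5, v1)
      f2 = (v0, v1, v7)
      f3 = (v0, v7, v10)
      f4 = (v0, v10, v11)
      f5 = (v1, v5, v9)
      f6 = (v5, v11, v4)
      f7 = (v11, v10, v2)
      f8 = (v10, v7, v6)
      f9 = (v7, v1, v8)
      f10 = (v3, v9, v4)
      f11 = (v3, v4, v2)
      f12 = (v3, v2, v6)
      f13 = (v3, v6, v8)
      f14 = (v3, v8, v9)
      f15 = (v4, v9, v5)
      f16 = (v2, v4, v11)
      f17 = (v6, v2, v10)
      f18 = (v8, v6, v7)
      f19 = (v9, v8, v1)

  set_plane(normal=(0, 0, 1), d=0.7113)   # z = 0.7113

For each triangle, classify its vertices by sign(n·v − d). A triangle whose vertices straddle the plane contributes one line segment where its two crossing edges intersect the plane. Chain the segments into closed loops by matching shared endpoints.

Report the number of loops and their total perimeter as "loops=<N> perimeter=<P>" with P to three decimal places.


loops=1 perimeter=4.204

Straddling triangles (8 of 20):
  (v0,v11,v5) [--+] → (-0.654328, 0.189672, 0.7113)–(-0.154459, 0.689541, 0.7113)  len=0.7069
  (v0,v5,v1) [-+-] → (-0.154459, 0.689541, 0.7113)–(0.154459, 0.689541, 0.7113)  len=0.3089
  (v1,v5,v9) [-+-] → (0.154459, 0.689541, 0.7113)–(0.654328, 0.189672, 0.7113)  len=0.7069
  (v5,v11,v4) [+-+] → (-0.654328, 0.189672, 0.7113)–(-0.654328, -0.189672, 0.7113)  len=0.3793
  (v3,v9,v4) [--+] → (0.654328, -0.189672, 0.7113)–(0.154459, -0.689541, 0.7113)  len=0.7069
  (v3,v4,v2) [-+-] → (0.154459, -0.689541, 0.7113)–(-0.154459, -0.689541, 0.7113)  len=0.3089
  (v4,v9,v5) [+-+] → (0.654328, -0.189672, 0.7113)–(0.654328, 0.189672, 0.7113)  len=0.3793
  (v2,v4,v11) [-+-] → (-0.154459, -0.689541, 0.7113)–(-0.654328, -0.189672, 0.7113)  len=0.7069

Chained into 1 loop(s):
  loop 1: 8 segments, perimeter = 4.2042
Total perimeter = 4.204


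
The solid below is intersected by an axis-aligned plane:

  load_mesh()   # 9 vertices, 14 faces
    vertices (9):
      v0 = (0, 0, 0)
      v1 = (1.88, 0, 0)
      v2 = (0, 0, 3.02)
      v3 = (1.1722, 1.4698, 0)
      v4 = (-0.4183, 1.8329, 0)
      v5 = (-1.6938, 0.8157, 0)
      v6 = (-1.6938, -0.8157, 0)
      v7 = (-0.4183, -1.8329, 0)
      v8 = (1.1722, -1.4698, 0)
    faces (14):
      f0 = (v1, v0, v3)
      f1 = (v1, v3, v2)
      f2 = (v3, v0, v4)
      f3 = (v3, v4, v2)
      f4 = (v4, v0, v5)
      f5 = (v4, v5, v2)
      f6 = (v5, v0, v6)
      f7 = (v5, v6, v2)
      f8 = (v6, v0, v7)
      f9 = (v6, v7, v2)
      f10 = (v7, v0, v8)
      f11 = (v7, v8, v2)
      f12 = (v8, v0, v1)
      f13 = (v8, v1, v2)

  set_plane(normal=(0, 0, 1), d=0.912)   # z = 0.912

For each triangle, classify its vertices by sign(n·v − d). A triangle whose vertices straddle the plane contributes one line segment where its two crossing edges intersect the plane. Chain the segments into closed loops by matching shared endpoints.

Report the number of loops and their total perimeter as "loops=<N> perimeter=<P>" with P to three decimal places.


Straddling triangles (7 of 14):
  (v1,v3,v2) [--+] → (0.818211, 1.02594, 0.912)–(1.31226, 0, 0.912)  len=1.1387
  (v3,v4,v2) [--+] → (-0.291979, 1.27939, 0.912)–(0.818211, 1.02594, 0.912)  len=1.1388
  (v4,v5,v2) [--+] → (-1.18229, 0.569369, 0.912)–(-0.291979, 1.27939, 0.912)  len=1.1388
  (v5,v6,v2) [--+] → (-1.18229, -0.569369, 0.912)–(-1.18229, 0.569369, 0.912)  len=1.1387
  (v6,v7,v2) [--+] → (-0.291979, -1.27939, 0.912)–(-1.18229, -0.569369, 0.912)  len=1.1388
  (v7,v8,v2) [--+] → (0.818211, -1.02594, 0.912)–(-0.291979, -1.27939, 0.912)  len=1.1388
  (v8,v1,v2) [--+] → (1.31226, 0, 0.912)–(0.818211, -1.02594, 0.912)  len=1.1387

Chained into 1 loop(s):
  loop 1: 7 segments, perimeter = 7.9712
Total perimeter = 7.971

loops=1 perimeter=7.971


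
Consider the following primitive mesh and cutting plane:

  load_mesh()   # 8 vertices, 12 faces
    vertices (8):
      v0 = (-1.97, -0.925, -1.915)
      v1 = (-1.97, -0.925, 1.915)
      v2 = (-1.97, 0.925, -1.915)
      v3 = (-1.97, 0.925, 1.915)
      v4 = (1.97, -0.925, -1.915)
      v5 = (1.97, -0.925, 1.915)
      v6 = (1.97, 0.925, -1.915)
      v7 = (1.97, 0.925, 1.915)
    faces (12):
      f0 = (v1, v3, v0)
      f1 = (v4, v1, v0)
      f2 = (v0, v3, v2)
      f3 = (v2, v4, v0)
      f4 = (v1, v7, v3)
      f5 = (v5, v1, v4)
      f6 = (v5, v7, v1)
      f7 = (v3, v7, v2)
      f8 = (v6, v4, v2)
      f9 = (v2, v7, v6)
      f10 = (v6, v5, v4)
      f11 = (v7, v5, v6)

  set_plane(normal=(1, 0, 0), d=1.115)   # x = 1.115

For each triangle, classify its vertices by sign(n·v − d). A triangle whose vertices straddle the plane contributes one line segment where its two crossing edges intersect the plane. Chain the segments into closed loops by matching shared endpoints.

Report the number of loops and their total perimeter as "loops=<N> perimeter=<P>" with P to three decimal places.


Straddling triangles (8 of 12):
  (v4,v1,v0) [+--] → (1.115, -0.925, -1.08387)–(1.115, -0.925, -1.915)  len=0.8311
  (v2,v4,v0) [-+-] → (1.115, -0.523541, -1.915)–(1.115, -0.925, -1.915)  len=0.4015
  (v1,v7,v3) [-+-] → (1.115, 0.523541, 1.915)–(1.115, 0.925, 1.915)  len=0.4015
  (v5,v1,v4) [+-+] → (1.115, -0.925, 1.915)–(1.115, -0.925, -1.08387)  len=2.9989
  (v5,v7,v1) [++-] → (1.115, 0.523541, 1.915)–(1.115, -0.925, 1.915)  len=1.4485
  (v3,v7,v2) [-+-] → (1.115, 0.925, 1.915)–(1.115, 0.925, 1.08387)  len=0.8311
  (v6,v4,v2) [++-] → (1.115, -0.523541, -1.915)–(1.115, 0.925, -1.915)  len=1.4485
  (v2,v7,v6) [-++] → (1.115, 0.925, 1.08387)–(1.115, 0.925, -1.915)  len=2.9989

Chained into 1 loop(s):
  loop 1: 8 segments, perimeter = 11.3600
Total perimeter = 11.360

loops=1 perimeter=11.360


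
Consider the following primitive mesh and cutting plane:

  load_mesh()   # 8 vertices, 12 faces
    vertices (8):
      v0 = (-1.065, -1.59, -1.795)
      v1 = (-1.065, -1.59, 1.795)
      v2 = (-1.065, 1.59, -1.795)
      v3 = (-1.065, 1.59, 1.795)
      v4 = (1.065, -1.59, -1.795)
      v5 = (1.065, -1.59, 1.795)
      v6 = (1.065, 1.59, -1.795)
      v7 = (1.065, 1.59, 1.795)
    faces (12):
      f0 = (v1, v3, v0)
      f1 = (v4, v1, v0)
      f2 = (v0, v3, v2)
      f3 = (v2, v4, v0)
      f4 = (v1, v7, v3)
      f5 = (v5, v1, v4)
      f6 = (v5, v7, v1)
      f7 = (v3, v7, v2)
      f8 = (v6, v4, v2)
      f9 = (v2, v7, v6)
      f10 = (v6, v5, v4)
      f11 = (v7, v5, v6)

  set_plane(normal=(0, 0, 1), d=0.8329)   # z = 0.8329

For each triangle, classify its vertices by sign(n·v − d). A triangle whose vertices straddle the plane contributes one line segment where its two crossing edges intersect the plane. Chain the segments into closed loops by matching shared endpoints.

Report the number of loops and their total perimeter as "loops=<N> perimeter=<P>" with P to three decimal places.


loops=1 perimeter=10.620

Straddling triangles (8 of 12):
  (v1,v3,v0) [++-] → (-1.065, 0.737778, 0.8329)–(-1.065, -1.59, 0.8329)  len=2.3278
  (v4,v1,v0) [-+-] → (-0.494172, -1.59, 0.8329)–(-1.065, -1.59, 0.8329)  len=0.5708
  (v0,v3,v2) [-+-] → (-1.065, 0.737778, 0.8329)–(-1.065, 1.59, 0.8329)  len=0.8522
  (v5,v1,v4) [++-] → (-0.494172, -1.59, 0.8329)–(1.065, -1.59, 0.8329)  len=1.5592
  (v3,v7,v2) [++-] → (0.494172, 1.59, 0.8329)–(-1.065, 1.59, 0.8329)  len=1.5592
  (v2,v7,v6) [-+-] → (0.494172, 1.59, 0.8329)–(1.065, 1.59, 0.8329)  len=0.5708
  (v6,v5,v4) [-+-] → (1.065, -0.737778, 0.8329)–(1.065, -1.59, 0.8329)  len=0.8522
  (v7,v5,v6) [++-] → (1.065, -0.737778, 0.8329)–(1.065, 1.59, 0.8329)  len=2.3278

Chained into 1 loop(s):
  loop 1: 8 segments, perimeter = 10.6200
Total perimeter = 10.620


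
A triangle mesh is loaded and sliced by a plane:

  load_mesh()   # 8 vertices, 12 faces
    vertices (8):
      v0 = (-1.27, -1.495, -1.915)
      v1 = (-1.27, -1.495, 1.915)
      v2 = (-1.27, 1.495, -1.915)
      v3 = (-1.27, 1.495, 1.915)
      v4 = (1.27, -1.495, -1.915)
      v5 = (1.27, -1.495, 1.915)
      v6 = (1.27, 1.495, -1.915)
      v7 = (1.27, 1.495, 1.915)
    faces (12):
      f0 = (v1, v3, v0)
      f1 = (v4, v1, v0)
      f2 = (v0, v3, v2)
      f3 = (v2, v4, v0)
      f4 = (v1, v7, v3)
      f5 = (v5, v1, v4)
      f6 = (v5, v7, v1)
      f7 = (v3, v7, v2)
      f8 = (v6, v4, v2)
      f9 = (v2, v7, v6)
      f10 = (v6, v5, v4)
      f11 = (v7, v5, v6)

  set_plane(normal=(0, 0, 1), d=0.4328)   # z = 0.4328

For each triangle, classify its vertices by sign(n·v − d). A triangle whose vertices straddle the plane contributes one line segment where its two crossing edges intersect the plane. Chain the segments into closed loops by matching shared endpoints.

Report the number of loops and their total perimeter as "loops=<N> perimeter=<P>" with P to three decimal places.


Straddling triangles (8 of 12):
  (v1,v3,v0) [++-] → (-1.27, 0.337878, 0.4328)–(-1.27, -1.495, 0.4328)  len=1.8329
  (v4,v1,v0) [-+-] → (-0.287027, -1.495, 0.4328)–(-1.27, -1.495, 0.4328)  len=0.9830
  (v0,v3,v2) [-+-] → (-1.27, 0.337878, 0.4328)–(-1.27, 1.495, 0.4328)  len=1.1571
  (v5,v1,v4) [++-] → (-0.287027, -1.495, 0.4328)–(1.27, -1.495, 0.4328)  len=1.5570
  (v3,v7,v2) [++-] → (0.287027, 1.495, 0.4328)–(-1.27, 1.495, 0.4328)  len=1.5570
  (v2,v7,v6) [-+-] → (0.287027, 1.495, 0.4328)–(1.27, 1.495, 0.4328)  len=0.9830
  (v6,v5,v4) [-+-] → (1.27, -0.337878, 0.4328)–(1.27, -1.495, 0.4328)  len=1.1571
  (v7,v5,v6) [++-] → (1.27, -0.337878, 0.4328)–(1.27, 1.495, 0.4328)  len=1.8329

Chained into 1 loop(s):
  loop 1: 8 segments, perimeter = 11.0600
Total perimeter = 11.060

loops=1 perimeter=11.060


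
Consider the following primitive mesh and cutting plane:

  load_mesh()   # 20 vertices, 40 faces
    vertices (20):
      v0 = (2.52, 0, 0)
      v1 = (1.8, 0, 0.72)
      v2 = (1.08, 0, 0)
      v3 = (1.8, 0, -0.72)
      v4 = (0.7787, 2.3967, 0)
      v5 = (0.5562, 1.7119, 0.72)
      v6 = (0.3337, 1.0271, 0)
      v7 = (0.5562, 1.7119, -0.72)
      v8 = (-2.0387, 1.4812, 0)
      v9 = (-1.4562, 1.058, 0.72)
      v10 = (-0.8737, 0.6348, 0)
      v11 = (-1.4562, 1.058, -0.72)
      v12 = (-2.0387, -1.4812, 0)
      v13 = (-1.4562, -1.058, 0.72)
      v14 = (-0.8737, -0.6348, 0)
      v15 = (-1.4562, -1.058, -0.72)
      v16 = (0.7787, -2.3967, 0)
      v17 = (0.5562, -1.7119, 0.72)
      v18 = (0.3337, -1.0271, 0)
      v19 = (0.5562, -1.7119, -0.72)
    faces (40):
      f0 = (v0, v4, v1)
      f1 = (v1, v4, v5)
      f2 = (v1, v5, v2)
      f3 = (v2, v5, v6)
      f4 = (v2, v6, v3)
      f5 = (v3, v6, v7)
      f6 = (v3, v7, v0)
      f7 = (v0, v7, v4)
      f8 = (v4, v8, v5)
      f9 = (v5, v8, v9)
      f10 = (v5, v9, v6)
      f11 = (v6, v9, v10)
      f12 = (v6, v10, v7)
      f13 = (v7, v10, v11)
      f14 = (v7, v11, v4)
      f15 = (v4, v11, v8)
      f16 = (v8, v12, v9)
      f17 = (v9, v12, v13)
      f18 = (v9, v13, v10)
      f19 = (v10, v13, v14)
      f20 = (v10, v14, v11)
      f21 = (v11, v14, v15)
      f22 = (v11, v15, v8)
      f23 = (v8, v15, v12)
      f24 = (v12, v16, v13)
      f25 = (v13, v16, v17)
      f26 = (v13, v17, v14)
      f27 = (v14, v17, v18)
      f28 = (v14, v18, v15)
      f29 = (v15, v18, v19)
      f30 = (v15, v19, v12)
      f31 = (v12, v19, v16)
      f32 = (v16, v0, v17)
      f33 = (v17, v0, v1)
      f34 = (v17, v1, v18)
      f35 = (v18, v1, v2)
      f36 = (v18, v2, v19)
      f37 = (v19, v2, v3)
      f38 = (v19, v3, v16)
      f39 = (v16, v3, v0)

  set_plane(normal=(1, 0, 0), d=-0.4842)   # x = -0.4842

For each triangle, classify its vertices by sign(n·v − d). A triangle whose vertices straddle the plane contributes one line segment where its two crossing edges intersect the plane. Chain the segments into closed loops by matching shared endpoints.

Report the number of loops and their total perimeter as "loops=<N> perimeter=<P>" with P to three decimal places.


Straddling triangles (16 of 40):
  (v4,v8,v5) [+-+] → (-0.4842, 1.98633, 0)–(-0.4842, 1.6194, 0.431323)  len=0.5663
  (v5,v8,v9) [+--] → (-0.4842, 1.6194, 0.431323)–(-0.4842, 1.37384, 0.72)  len=0.3790
  (v5,v9,v6) [+-+] → (-0.4842, 1.37384, 0.72)–(-0.4842, 1.04122, 0.329006)  len=0.5133
  (v6,v9,v10) [+--] → (-0.4842, 1.04122, 0.329006)–(-0.4842, 0.761354, 0)  len=0.4319
  (v6,v10,v7) [+-+] → (-0.4842, 0.761354, 0)–(-0.4842, 0.928198, -0.196126)  len=0.2575
  (v7,v10,v11) [+--] → (-0.4842, 0.928198, -0.196126)–(-0.4842, 1.37384, -0.72)  len=0.6878
  (v7,v11,v4) [+-+] → (-0.4842, 1.37384, -0.72)–(-0.4842, 1.64023, -0.406858)  len=0.4111
  (v4,v11,v8) [+--] → (-0.4842, 1.64023, -0.406858)–(-0.4842, 1.98633, 0)  len=0.5342
  (v12,v16,v13) [-+-] → (-0.4842, -1.98633, 0)–(-0.4842, -1.64023, 0.406858)  len=0.5342
  (v13,v16,v17) [-++] → (-0.4842, -1.64023, 0.406858)–(-0.4842, -1.37384, 0.72)  len=0.4111
  (v13,v17,v14) [-+-] → (-0.4842, -1.37384, 0.72)–(-0.4842, -0.928198, 0.196126)  len=0.6878
  (v14,v17,v18) [-++] → (-0.4842, -0.928198, 0.196126)–(-0.4842, -0.761354, 0)  len=0.2575
  (v14,v18,v15) [-+-] → (-0.4842, -0.761354, 0)–(-0.4842, -1.04122, -0.329006)  len=0.4319
  (v15,v18,v19) [-++] → (-0.4842, -1.04122, -0.329006)–(-0.4842, -1.37384, -0.72)  len=0.5133
  (v15,v19,v12) [-+-] → (-0.4842, -1.37384, -0.72)–(-0.4842, -1.6194, -0.431323)  len=0.3790
  (v12,v19,v16) [-++] → (-0.4842, -1.6194, -0.431323)–(-0.4842, -1.98633, 0)  len=0.5663

Chained into 2 loop(s):
  loop 1: 8 segments, perimeter = 3.7811
  loop 2: 8 segments, perimeter = 3.7811
Total perimeter = 7.562

loops=2 perimeter=7.562


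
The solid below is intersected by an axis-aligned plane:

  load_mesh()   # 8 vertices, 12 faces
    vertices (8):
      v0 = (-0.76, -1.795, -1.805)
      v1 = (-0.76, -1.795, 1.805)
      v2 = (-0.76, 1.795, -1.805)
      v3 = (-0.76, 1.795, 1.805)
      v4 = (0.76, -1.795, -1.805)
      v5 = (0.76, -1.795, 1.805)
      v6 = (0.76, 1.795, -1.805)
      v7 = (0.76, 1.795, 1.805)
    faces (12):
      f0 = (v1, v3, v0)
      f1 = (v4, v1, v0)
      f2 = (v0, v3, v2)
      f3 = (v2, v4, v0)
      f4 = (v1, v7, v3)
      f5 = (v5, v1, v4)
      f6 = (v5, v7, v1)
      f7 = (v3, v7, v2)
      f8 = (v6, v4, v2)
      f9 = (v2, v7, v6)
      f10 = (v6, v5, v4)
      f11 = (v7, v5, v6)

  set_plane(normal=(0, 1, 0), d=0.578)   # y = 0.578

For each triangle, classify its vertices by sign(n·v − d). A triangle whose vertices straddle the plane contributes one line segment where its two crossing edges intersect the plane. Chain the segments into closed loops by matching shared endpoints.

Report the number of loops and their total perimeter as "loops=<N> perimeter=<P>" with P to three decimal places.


loops=1 perimeter=10.260

Straddling triangles (8 of 12):
  (v1,v3,v0) [-+-] → (-0.76, 0.578, 1.805)–(-0.76, 0.578, 0.58122)  len=1.2238
  (v0,v3,v2) [-++] → (-0.76, 0.578, 0.58122)–(-0.76, 0.578, -1.805)  len=2.3862
  (v2,v4,v0) [+--] → (-0.244724, 0.578, -1.805)–(-0.76, 0.578, -1.805)  len=0.5153
  (v1,v7,v3) [-++] → (0.244724, 0.578, 1.805)–(-0.76, 0.578, 1.805)  len=1.0047
  (v5,v7,v1) [-+-] → (0.76, 0.578, 1.805)–(0.244724, 0.578, 1.805)  len=0.5153
  (v6,v4,v2) [+-+] → (0.76, 0.578, -1.805)–(-0.244724, 0.578, -1.805)  len=1.0047
  (v6,v5,v4) [+--] → (0.76, 0.578, -0.58122)–(0.76, 0.578, -1.805)  len=1.2238
  (v7,v5,v6) [+-+] → (0.76, 0.578, 1.805)–(0.76, 0.578, -0.58122)  len=2.3862

Chained into 1 loop(s):
  loop 1: 8 segments, perimeter = 10.2600
Total perimeter = 10.260


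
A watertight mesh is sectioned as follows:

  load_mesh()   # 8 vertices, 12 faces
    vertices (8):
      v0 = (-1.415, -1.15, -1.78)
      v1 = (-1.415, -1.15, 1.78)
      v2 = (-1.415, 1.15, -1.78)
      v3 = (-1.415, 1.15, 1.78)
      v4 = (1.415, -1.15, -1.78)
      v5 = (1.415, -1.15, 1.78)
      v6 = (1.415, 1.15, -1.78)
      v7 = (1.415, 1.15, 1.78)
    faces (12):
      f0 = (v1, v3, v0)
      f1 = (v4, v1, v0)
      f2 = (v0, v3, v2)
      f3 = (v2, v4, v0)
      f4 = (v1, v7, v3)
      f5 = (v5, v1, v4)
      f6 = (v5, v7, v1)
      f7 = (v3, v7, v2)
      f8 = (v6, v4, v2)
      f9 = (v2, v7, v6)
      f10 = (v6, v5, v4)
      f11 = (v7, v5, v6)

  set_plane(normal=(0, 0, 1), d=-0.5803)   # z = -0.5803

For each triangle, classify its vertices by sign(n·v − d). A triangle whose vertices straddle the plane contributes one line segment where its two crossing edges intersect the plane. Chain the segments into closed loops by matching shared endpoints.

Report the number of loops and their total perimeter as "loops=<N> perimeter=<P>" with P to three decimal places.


loops=1 perimeter=10.260

Straddling triangles (8 of 12):
  (v1,v3,v0) [++-] → (-1.415, -0.374913, -0.5803)–(-1.415, -1.15, -0.5803)  len=0.7751
  (v4,v1,v0) [-+-] → (0.461306, -1.15, -0.5803)–(-1.415, -1.15, -0.5803)  len=1.8763
  (v0,v3,v2) [-+-] → (-1.415, -0.374913, -0.5803)–(-1.415, 1.15, -0.5803)  len=1.5249
  (v5,v1,v4) [++-] → (0.461306, -1.15, -0.5803)–(1.415, -1.15, -0.5803)  len=0.9537
  (v3,v7,v2) [++-] → (-0.461306, 1.15, -0.5803)–(-1.415, 1.15, -0.5803)  len=0.9537
  (v2,v7,v6) [-+-] → (-0.461306, 1.15, -0.5803)–(1.415, 1.15, -0.5803)  len=1.8763
  (v6,v5,v4) [-+-] → (1.415, 0.374913, -0.5803)–(1.415, -1.15, -0.5803)  len=1.5249
  (v7,v5,v6) [++-] → (1.415, 0.374913, -0.5803)–(1.415, 1.15, -0.5803)  len=0.7751

Chained into 1 loop(s):
  loop 1: 8 segments, perimeter = 10.2600
Total perimeter = 10.260


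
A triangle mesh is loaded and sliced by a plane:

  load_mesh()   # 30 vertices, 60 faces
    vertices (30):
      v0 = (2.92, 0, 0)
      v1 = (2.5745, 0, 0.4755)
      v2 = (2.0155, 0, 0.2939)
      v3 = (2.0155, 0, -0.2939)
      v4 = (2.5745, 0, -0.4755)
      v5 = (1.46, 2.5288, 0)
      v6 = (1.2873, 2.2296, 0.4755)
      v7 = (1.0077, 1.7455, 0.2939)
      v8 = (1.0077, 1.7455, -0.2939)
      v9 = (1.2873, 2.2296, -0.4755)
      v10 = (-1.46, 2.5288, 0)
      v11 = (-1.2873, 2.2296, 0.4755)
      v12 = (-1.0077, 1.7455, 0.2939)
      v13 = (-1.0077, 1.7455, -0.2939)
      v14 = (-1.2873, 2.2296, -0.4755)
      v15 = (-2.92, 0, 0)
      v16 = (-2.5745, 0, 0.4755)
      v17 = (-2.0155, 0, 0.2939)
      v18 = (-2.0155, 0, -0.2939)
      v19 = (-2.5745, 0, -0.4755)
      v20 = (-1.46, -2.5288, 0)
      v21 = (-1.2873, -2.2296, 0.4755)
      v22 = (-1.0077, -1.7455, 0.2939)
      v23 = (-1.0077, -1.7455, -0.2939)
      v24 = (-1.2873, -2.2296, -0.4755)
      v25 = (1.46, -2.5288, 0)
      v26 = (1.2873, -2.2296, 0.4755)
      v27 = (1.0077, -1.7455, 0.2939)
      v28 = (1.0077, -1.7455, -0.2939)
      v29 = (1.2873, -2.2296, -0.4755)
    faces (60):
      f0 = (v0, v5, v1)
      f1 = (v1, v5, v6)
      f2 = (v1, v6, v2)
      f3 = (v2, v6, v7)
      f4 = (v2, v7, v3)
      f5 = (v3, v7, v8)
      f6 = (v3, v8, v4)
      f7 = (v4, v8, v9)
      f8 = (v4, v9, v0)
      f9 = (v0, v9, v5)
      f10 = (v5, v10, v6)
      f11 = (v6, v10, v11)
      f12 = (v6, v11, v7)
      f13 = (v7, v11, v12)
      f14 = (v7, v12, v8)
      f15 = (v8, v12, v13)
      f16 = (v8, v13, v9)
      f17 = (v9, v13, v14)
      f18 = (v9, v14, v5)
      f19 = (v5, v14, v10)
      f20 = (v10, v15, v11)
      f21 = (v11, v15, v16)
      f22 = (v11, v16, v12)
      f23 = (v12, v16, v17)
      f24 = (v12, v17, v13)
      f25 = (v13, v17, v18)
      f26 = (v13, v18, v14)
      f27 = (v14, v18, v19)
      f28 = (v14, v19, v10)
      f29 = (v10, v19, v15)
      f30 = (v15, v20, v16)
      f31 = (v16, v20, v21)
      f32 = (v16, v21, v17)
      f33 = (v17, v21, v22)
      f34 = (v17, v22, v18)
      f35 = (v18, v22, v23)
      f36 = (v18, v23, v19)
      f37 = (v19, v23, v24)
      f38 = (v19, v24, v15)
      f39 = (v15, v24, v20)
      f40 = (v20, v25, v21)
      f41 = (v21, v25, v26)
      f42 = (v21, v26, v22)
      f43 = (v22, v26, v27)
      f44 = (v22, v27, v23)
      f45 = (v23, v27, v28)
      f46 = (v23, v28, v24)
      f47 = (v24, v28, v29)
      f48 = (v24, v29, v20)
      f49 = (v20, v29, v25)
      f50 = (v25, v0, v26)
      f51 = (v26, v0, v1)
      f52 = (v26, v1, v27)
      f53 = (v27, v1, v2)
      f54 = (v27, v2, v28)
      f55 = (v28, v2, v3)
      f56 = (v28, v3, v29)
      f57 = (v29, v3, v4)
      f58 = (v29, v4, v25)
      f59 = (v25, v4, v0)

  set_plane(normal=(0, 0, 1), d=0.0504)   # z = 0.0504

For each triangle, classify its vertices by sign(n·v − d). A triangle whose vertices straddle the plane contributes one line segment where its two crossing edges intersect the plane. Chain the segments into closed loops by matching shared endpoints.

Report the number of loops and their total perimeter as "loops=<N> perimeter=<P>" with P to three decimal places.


Straddling triangles (24 of 60):
  (v0,v5,v1) [--+] → (1.57813, 2.26076, 0.0504)–(2.88338, 0, 0.0504)  len=2.6105
  (v1,v5,v6) [+-+] → (1.57813, 2.26076, 0.0504)–(1.44169, 2.49709, 0.0504)  len=0.2729
  (v2,v7,v3) [++-] → (1.42519, 1.02242, 0.0504)–(2.0155, 0, 0.0504)  len=1.1806
  (v3,v7,v8) [-+-] → (1.42519, 1.02242, 0.0504)–(1.0077, 1.7455, 0.0504)  len=0.8350
  (v5,v10,v6) [--+] → (-1.1688, 2.49709, 0.0504)–(1.44169, 2.49709, 0.0504)  len=2.6105
  (v6,v10,v11) [+-+] → (-1.1688, 2.49709, 0.0504)–(-1.44169, 2.49709, 0.0504)  len=0.2729
  (v7,v12,v8) [++-] → (-0.172807, 1.7455, 0.0504)–(1.0077, 1.7455, 0.0504)  len=1.1805
  (v8,v12,v13) [-+-] → (-0.172807, 1.7455, 0.0504)–(-1.0077, 1.7455, 0.0504)  len=0.8349
  (v10,v15,v11) [--+] → (-2.74694, 0.236324, 0.0504)–(-1.44169, 2.49709, 0.0504)  len=2.6105
  (v11,v15,v16) [+-+] → (-2.74694, 0.236324, 0.0504)–(-2.88338, 0, 0.0504)  len=0.2729
  (v12,v17,v13) [++-] → (-1.59801, 0.723085, 0.0504)–(-1.0077, 1.7455, 0.0504)  len=1.1806
  (v13,v17,v18) [-+-] → (-1.59801, 0.723085, 0.0504)–(-2.0155, 0, 0.0504)  len=0.8350
  (v15,v20,v16) [--+] → (-1.57813, -2.26076, 0.0504)–(-2.88338, 0, 0.0504)  len=2.6105
  (v16,v20,v21) [+-+] → (-1.57813, -2.26076, 0.0504)–(-1.44169, -2.49709, 0.0504)  len=0.2729
  (v17,v22,v18) [++-] → (-1.42519, -1.02242, 0.0504)–(-2.0155, 0, 0.0504)  len=1.1806
  (v18,v22,v23) [-+-] → (-1.42519, -1.02242, 0.0504)–(-1.0077, -1.7455, 0.0504)  len=0.8350
  (v20,v25,v21) [--+] → (1.1688, -2.49709, 0.0504)–(-1.44169, -2.49709, 0.0504)  len=2.6105
  (v21,v25,v26) [+-+] → (1.1688, -2.49709, 0.0504)–(1.44169, -2.49709, 0.0504)  len=0.2729
  (v22,v27,v23) [++-] → (0.172807, -1.7455, 0.0504)–(-1.0077, -1.7455, 0.0504)  len=1.1805
  (v23,v27,v28) [-+-] → (0.172807, -1.7455, 0.0504)–(1.0077, -1.7455, 0.0504)  len=0.8349
  (v25,v0,v26) [--+] → (2.74694, -0.236324, 0.0504)–(1.44169, -2.49709, 0.0504)  len=2.6105
  (v26,v0,v1) [+-+] → (2.74694, -0.236324, 0.0504)–(2.88338, 0, 0.0504)  len=0.2729
  (v27,v2,v28) [++-] → (1.59801, -0.723085, 0.0504)–(1.0077, -1.7455, 0.0504)  len=1.1806
  (v28,v2,v3) [-+-] → (1.59801, -0.723085, 0.0504)–(2.0155, 0, 0.0504)  len=0.8350

Chained into 2 loop(s):
  loop 1: 12 segments, perimeter = 17.3003
  loop 2: 12 segments, perimeter = 12.0930
Total perimeter = 29.393

loops=2 perimeter=29.393


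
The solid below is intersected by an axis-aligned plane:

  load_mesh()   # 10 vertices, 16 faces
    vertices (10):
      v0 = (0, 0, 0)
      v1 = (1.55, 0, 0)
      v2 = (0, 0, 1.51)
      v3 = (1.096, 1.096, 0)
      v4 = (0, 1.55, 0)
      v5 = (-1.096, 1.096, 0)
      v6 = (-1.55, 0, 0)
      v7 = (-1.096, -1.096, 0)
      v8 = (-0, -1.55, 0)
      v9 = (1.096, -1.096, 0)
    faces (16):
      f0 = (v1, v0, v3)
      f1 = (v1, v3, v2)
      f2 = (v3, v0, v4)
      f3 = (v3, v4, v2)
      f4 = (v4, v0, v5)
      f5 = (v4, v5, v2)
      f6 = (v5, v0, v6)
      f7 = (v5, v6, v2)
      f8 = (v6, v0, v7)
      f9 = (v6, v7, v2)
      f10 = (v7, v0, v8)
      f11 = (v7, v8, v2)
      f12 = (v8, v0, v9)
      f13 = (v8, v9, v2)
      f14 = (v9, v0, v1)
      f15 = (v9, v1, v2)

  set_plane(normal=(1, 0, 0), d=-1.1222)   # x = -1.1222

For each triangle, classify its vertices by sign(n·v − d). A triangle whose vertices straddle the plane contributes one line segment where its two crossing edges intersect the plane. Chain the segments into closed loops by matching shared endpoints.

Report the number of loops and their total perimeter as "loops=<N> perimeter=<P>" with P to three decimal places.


Straddling triangles (4 of 16):
  (v5,v0,v6) [++-] → (-1.1222, 0, 0)–(-1.1222, 1.03275, 0)  len=1.0328
  (v5,v6,v2) [+-+] → (-1.1222, 1.03275, 0)–(-1.1222, 0, 0.41676)  len=1.1137
  (v6,v0,v7) [-++] → (-1.1222, 0, 0)–(-1.1222, -1.03275, 0)  len=1.0328
  (v6,v7,v2) [-++] → (-1.1222, -1.03275, 0)–(-1.1222, 0, 0.41676)  len=1.1137

Chained into 1 loop(s):
  loop 1: 4 segments, perimeter = 4.2928
Total perimeter = 4.293

loops=1 perimeter=4.293


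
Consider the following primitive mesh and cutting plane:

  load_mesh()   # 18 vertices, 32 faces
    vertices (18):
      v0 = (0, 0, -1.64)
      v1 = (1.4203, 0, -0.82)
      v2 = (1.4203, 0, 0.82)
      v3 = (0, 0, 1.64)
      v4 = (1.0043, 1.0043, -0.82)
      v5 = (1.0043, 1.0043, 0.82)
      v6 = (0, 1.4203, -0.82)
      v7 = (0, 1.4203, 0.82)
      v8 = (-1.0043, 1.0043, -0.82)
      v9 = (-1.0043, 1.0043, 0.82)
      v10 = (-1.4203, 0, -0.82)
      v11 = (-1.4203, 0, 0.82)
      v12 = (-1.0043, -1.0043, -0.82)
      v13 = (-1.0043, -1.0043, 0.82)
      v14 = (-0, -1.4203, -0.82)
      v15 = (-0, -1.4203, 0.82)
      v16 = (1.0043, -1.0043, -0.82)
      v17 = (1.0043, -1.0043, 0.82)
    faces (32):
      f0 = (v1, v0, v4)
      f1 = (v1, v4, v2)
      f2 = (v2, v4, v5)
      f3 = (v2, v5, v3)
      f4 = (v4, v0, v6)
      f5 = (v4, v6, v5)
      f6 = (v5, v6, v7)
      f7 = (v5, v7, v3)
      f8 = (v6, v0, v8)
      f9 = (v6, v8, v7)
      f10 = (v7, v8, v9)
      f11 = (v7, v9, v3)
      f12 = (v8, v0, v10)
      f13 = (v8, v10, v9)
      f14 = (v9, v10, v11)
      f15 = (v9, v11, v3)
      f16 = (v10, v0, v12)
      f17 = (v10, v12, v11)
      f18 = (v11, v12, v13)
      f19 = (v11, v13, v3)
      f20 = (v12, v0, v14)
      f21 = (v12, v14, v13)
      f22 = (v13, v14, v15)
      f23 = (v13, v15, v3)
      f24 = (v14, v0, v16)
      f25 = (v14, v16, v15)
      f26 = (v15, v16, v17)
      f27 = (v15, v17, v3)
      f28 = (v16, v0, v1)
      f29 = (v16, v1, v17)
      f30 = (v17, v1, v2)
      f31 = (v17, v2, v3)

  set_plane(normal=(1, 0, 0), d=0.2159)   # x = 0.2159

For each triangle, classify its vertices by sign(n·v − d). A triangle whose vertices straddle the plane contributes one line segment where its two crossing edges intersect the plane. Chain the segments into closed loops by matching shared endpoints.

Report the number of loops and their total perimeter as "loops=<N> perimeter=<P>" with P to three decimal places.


Straddling triangles (12 of 32):
  (v1,v0,v4) [+-+] → (0.2159, 0, -1.51535)–(0.2159, 0.2159, -1.46372)  len=0.2220
  (v2,v5,v3) [++-] → (0.2159, 0.2159, 1.46372)–(0.2159, 0, 1.51535)  len=0.2220
  (v4,v0,v6) [+--] → (0.2159, 0.2159, -1.46372)–(0.2159, 1.33087, -0.82)  len=1.2875
  (v4,v6,v5) [+-+] → (0.2159, 1.33087, -0.82)–(0.2159, 1.33087, -0.46744)  len=0.3526
  (v5,v6,v7) [+--] → (0.2159, 1.33087, -0.46744)–(0.2159, 1.33087, 0.82)  len=1.2874
  (v5,v7,v3) [+--] → (0.2159, 1.33087, 0.82)–(0.2159, 0.2159, 1.46372)  len=1.2875
  (v14,v0,v16) [--+] → (0.2159, -0.2159, -1.46372)–(0.2159, -1.33087, -0.82)  len=1.2875
  (v14,v16,v15) [-+-] → (0.2159, -1.33087, -0.82)–(0.2159, -1.33087, 0.46744)  len=1.2874
  (v15,v16,v17) [-++] → (0.2159, -1.33087, 0.46744)–(0.2159, -1.33087, 0.82)  len=0.3526
  (v15,v17,v3) [-+-] → (0.2159, -1.33087, 0.82)–(0.2159, -0.2159, 1.46372)  len=1.2875
  (v16,v0,v1) [+-+] → (0.2159, -0.2159, -1.46372)–(0.2159, 0, -1.51535)  len=0.2220
  (v17,v2,v3) [++-] → (0.2159, 0, 1.51535)–(0.2159, -0.2159, 1.46372)  len=0.2220

Chained into 1 loop(s):
  loop 1: 12 segments, perimeter = 9.3178
Total perimeter = 9.318

loops=1 perimeter=9.318


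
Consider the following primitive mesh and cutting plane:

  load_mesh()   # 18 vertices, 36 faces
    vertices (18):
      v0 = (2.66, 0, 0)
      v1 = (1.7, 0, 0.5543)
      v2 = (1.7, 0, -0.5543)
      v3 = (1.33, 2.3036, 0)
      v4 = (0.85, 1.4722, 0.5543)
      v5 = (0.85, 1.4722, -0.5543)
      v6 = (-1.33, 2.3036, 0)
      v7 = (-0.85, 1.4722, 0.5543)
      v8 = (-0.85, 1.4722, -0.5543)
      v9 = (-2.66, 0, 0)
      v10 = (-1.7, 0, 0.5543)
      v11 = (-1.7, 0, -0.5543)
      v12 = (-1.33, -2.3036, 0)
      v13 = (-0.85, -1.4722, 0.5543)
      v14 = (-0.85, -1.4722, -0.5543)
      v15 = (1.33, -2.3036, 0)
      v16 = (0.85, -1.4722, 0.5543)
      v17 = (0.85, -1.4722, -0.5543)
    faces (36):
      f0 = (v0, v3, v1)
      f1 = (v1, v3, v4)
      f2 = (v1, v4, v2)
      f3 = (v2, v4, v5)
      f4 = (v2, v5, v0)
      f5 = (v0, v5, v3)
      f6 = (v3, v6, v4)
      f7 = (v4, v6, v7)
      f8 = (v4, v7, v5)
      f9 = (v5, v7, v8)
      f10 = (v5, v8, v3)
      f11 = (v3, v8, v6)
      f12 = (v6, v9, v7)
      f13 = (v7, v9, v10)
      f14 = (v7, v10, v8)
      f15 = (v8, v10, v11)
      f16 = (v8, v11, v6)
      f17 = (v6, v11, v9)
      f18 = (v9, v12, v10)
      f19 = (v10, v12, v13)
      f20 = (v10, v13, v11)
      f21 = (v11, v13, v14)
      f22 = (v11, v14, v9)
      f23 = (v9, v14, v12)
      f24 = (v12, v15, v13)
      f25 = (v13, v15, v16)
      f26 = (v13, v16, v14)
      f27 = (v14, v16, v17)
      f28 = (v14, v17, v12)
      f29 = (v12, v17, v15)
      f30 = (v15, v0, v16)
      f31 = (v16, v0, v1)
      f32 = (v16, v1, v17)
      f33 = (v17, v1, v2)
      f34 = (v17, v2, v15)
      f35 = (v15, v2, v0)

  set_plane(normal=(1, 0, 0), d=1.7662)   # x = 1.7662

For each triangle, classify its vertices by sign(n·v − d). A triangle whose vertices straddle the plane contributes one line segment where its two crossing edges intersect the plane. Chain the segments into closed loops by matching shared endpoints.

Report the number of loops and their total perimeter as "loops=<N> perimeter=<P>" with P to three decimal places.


loops=1 perimeter=6.527

Straddling triangles (6 of 36):
  (v0,v3,v1) [+--] → (1.7662, 1.54809, 0)–(1.7662, 0, 0.516076)  len=1.6318
  (v2,v5,v0) [--+] → (1.7662, 0.72699, -0.27372)–(1.7662, 0, -0.516076)  len=0.7663
  (v0,v5,v3) [+--] → (1.7662, 0.72699, -0.27372)–(1.7662, 1.54809, 0)  len=0.8655
  (v15,v0,v16) [-+-] → (1.7662, -1.54809, 0)–(1.7662, -0.72699, 0.27372)  len=0.8655
  (v16,v0,v1) [-+-] → (1.7662, -0.72699, 0.27372)–(1.7662, 0, 0.516076)  len=0.7663
  (v15,v2,v0) [--+] → (1.7662, 0, -0.516076)–(1.7662, -1.54809, 0)  len=1.6318

Chained into 1 loop(s):
  loop 1: 6 segments, perimeter = 6.5274
Total perimeter = 6.527


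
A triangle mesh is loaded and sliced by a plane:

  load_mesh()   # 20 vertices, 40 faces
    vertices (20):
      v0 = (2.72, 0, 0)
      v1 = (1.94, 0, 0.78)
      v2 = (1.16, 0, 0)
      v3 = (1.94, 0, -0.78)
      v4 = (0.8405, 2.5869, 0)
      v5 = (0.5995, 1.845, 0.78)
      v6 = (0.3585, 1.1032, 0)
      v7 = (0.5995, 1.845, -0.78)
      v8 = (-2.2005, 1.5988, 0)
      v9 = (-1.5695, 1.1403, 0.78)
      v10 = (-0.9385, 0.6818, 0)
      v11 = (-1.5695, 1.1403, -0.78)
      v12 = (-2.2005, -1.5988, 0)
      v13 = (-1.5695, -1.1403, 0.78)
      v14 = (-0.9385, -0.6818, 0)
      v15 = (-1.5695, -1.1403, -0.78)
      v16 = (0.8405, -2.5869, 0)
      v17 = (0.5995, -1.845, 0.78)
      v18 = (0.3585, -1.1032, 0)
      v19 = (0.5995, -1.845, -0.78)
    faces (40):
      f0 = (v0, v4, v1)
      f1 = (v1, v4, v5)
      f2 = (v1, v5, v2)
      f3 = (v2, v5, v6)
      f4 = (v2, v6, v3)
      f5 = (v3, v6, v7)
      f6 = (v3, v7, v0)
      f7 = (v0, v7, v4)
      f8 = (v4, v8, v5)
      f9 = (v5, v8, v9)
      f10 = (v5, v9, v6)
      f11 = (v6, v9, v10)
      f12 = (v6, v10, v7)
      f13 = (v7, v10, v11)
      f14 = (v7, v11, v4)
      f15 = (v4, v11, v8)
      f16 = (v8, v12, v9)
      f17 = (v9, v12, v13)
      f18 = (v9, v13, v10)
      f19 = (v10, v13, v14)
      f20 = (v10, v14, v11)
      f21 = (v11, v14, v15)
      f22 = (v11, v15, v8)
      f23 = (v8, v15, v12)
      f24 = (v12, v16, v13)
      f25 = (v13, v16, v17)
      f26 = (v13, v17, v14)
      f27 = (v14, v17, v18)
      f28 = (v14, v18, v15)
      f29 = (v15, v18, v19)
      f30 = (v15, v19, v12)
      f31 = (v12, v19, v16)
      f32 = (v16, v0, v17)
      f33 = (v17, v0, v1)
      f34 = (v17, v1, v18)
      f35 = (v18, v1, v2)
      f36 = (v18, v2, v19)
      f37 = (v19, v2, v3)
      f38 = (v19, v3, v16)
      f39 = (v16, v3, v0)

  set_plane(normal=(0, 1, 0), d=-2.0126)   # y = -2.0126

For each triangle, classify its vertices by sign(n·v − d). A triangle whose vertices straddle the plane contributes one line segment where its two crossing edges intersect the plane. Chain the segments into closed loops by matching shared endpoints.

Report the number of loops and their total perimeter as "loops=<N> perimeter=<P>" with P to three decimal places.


Straddling triangles (6 of 40):
  (v12,v16,v13) [+-+] → (-0.926979, -2.0126, 0)–(-0.11627, -2.0126, 0.30966)  len=0.8678
  (v13,v16,v17) [+-+] → (-0.11627, -2.0126, 0.30966)–(0.653943, -2.0126, 0.603793)  len=0.8245
  (v12,v19,v16) [++-] → (0.653943, -2.0126, -0.603793)–(-0.926979, -2.0126, 0)  len=1.6923
  (v16,v0,v17) [-++] → (1.25775, -2.0126, 0)–(0.653943, -2.0126, 0.603793)  len=0.8539
  (v19,v3,v16) [++-] → (1.08459, -2.0126, -0.173162)–(0.653943, -2.0126, -0.603793)  len=0.6090
  (v16,v3,v0) [-++] → (1.08459, -2.0126, -0.173162)–(1.25775, -2.0126, 0)  len=0.2449

Chained into 1 loop(s):
  loop 1: 6 segments, perimeter = 5.0924
Total perimeter = 5.092

loops=1 perimeter=5.092


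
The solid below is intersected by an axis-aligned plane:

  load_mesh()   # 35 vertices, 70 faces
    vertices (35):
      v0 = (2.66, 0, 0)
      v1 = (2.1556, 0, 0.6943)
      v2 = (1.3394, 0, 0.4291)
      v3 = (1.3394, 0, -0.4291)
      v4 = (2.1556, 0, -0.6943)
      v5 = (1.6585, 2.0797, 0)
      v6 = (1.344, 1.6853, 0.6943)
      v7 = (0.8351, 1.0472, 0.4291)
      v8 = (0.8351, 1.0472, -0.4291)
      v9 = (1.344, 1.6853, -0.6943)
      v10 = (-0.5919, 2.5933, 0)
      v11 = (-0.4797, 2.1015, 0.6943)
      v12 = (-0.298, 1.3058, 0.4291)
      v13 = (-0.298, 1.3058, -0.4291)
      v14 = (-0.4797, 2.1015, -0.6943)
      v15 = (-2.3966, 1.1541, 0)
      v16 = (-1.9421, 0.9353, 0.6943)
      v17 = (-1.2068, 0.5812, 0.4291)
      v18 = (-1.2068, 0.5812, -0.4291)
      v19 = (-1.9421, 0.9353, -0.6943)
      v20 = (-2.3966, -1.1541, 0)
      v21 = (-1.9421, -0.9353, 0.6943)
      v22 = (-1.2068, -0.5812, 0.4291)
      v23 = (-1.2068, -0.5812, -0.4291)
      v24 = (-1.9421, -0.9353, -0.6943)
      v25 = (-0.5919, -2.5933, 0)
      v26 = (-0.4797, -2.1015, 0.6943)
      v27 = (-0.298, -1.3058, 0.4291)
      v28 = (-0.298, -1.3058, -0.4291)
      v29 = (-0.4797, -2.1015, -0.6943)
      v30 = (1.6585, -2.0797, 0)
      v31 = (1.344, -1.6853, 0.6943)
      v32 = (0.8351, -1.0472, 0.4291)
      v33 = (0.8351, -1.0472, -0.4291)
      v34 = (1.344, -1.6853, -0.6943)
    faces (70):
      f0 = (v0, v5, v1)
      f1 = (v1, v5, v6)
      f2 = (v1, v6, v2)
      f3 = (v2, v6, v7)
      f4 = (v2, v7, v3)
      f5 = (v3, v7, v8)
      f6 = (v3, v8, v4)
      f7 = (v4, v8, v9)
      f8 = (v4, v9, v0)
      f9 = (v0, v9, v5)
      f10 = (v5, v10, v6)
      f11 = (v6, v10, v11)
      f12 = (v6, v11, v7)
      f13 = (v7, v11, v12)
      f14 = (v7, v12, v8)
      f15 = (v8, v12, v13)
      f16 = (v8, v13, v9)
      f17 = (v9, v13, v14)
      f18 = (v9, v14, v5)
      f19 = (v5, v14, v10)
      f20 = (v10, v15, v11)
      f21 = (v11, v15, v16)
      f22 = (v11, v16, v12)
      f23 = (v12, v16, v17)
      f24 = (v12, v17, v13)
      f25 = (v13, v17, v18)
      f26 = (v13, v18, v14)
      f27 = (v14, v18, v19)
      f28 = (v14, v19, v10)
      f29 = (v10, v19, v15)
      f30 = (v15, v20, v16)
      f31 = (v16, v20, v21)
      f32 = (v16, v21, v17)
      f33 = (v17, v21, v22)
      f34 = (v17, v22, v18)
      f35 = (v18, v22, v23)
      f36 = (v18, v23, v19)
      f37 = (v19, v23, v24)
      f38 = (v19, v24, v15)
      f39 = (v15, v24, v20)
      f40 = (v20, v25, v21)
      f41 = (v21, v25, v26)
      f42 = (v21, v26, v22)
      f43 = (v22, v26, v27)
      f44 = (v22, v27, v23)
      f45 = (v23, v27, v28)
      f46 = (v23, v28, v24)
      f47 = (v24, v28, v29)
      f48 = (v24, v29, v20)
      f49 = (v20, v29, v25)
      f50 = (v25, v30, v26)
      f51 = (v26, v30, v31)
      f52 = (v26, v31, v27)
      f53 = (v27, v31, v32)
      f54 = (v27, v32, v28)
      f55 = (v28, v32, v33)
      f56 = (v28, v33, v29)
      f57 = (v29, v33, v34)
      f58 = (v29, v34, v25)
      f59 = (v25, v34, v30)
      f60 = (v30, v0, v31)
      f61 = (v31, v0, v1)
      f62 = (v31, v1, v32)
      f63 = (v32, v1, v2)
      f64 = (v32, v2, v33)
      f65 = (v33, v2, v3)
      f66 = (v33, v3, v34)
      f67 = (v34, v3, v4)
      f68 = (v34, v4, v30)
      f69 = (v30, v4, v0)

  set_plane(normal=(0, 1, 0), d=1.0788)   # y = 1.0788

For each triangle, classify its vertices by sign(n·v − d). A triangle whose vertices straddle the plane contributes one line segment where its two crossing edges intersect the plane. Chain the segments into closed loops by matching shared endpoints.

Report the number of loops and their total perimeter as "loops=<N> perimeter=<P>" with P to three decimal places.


Straddling triangles (24 of 70):
  (v0,v5,v1) [-+-] → (2.14049, 1.0788, 0)–(1.89774, 1.0788, 0.334147)  len=0.4130
  (v1,v5,v6) [-++] → (1.89774, 1.0788, 0.334147)–(1.63608, 1.0788, 0.6943)  len=0.4452
  (v1,v6,v2) [-+-] → (1.63608, 1.0788, 0.6943)–(1.34234, 1.0788, 0.598861)  len=0.3088
  (v2,v6,v7) [-+-] → (1.34234, 1.0788, 0.598861)–(0.860302, 1.0788, 0.442233)  len=0.5069
  (v4,v8,v9) [--+] → (0.860302, 1.0788, -0.442233)–(1.63608, 1.0788, -0.6943)  len=0.8157
  (v4,v9,v0) [-+-] → (1.63608, 1.0788, -0.6943)–(1.8176, 1.0788, -0.444438)  len=0.3088
  (v0,v9,v5) [-++] → (1.8176, 1.0788, -0.444438)–(2.14049, 1.0788, 0)  len=0.5494
  (v6,v11,v7) [++-] → (0.795692, 1.0788, 0.437049)–(0.860302, 1.0788, 0.442233)  len=0.0648
  (v7,v11,v12) [-++] → (0.795692, 1.0788, 0.437049)–(0.696639, 1.0788, 0.4291)  len=0.0994
  (v7,v12,v8) [-+-] → (0.696639, 1.0788, 0.4291)–(0.696639, 1.0788, -0.324231)  len=0.7533
  (v8,v12,v13) [-++] → (0.696639, 1.0788, -0.324231)–(0.696639, 1.0788, -0.4291)  len=0.1049
  (v8,v13,v9) [-++] → (0.696639, 1.0788, -0.4291)–(0.860302, 1.0788, -0.442233)  len=0.1642
  (v11,v15,v16) [++-] → (-2.24018, 1.0788, 0.238943)–(-1.76215, 1.0788, 0.6943)  len=0.6602
  (v11,v16,v12) [+-+] → (-1.76215, 1.0788, 0.6943)–(-1.30532, 1.0788, 0.591584)  len=0.4682
  (v12,v16,v17) [+--] → (-1.30532, 1.0788, 0.591584)–(-0.582705, 1.0788, 0.4291)  len=0.7407
  (v12,v17,v13) [+-+] → (-0.582705, 1.0788, 0.4291)–(-0.582705, 1.0788, -0.160246)  len=0.5893
  (v13,v17,v18) [+--] → (-0.582705, 1.0788, -0.160246)–(-0.582705, 1.0788, -0.4291)  len=0.2689
  (v13,v18,v14) [+-+] → (-0.582705, 1.0788, -0.4291)–(-0.968817, 1.0788, -0.515901)  len=0.3957
  (v14,v18,v19) [+--] → (-0.968817, 1.0788, -0.515901)–(-1.76215, 1.0788, -0.6943)  len=0.8131
  (v14,v19,v10) [+-+] → (-1.76215, 1.0788, -0.6943)–(-1.82524, 1.0788, -0.634208)  len=0.0871
  (v10,v19,v15) [+-+] → (-1.82524, 1.0788, -0.634208)–(-2.24018, 1.0788, -0.238943)  len=0.5731
  (v15,v20,v16) [+--] → (-2.3966, 1.0788, 0)–(-2.24018, 1.0788, 0.238943)  len=0.2856
  (v19,v24,v15) [--+] → (-2.38022, 1.0788, -0.0250219)–(-2.24018, 1.0788, -0.238943)  len=0.2557
  (v15,v24,v20) [+--] → (-2.38022, 1.0788, -0.0250219)–(-2.3966, 1.0788, 0)  len=0.0299

Chained into 2 loop(s):
  loop 1: 12 segments, perimeter = 4.5344
  loop 2: 12 segments, perimeter = 5.1676
Total perimeter = 9.702

loops=2 perimeter=9.702
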